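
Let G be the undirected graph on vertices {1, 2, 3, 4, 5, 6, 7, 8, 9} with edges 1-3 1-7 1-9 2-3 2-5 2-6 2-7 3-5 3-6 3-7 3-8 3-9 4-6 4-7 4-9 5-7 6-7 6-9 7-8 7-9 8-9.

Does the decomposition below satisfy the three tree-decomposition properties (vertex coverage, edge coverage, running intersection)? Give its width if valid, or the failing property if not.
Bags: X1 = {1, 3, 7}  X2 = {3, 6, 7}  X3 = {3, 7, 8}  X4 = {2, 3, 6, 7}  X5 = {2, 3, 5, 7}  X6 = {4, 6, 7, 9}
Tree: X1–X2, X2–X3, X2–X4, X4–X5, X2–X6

A tree decomposition must satisfy three properties: every vertex lies in some bag; for every edge, both endpoints lie together in some bag; and for every vertex, the bags containing it form a connected subtree. Here edge (9,3) lies in no bag, so the decomposition is invalid.

No — edge (9,3) lies in no bag.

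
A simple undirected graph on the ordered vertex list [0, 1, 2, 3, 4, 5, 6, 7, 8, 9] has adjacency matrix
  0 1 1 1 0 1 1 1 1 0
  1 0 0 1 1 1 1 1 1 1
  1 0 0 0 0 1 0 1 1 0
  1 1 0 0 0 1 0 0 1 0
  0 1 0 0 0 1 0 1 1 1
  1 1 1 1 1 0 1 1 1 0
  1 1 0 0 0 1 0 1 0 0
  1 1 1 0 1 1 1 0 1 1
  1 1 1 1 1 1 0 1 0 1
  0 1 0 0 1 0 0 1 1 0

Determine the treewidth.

4

A width-4 tree decomposition is:
Bags: B1 = {0, 1, 5, 7, 8}  B2 = {0, 1, 5, 6, 7}  B3 = {0, 1, 3, 5, 8}  B4 = {1, 4, 5, 7, 8}  B5 = {1, 4, 7, 8, 9}  B6 = {0, 2, 5, 7, 8}
Tree: B1–B2, B1–B3, B1–B4, B4–B5, B1–B6
Every bag has size at most 5, so the width is 5 − 1 = 4 and tw(G) ≤ 4. Conversely, {1, 4, 7, 8, 9} is a clique of size 5, and the vertices of any clique must share a bag in every tree decomposition; so some bag has ≥ 5 vertices and tw(G) ≥ 4. Hence tw(G) = 4 exactly.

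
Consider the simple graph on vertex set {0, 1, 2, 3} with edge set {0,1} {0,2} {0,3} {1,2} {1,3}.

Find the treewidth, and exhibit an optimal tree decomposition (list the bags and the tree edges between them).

Every bag has size at most 3, so the width is 3 − 1 = 2 and tw(G) ≤ 2. For the lower bound, the 3 vertices {0, 1, 2} are pairwise adjacent, and any tree decomposition puts a clique entirely inside one bag — forcing width ≥ 2. Combining the bounds, tw(G) = 2.

Treewidth 2.
One such decomposition:
Bags: B1 = {0, 1, 3}  B2 = {0, 1, 2}
Tree: B1–B2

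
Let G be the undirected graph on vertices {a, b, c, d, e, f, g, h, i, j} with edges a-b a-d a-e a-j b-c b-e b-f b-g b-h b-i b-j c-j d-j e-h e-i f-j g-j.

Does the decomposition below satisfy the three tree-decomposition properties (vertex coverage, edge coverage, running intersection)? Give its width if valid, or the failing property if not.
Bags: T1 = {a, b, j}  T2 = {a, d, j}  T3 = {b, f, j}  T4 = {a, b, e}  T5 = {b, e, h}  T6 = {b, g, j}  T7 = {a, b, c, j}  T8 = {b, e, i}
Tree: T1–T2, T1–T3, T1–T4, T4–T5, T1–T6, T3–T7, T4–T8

No — bags containing vertex a are not connected in the tree.

A tree decomposition must satisfy three properties: every vertex lies in some bag; for every edge, both endpoints lie together in some bag; and for every vertex, the bags containing it form a connected subtree. Here bags containing vertex a are not connected in the tree, so the decomposition is invalid.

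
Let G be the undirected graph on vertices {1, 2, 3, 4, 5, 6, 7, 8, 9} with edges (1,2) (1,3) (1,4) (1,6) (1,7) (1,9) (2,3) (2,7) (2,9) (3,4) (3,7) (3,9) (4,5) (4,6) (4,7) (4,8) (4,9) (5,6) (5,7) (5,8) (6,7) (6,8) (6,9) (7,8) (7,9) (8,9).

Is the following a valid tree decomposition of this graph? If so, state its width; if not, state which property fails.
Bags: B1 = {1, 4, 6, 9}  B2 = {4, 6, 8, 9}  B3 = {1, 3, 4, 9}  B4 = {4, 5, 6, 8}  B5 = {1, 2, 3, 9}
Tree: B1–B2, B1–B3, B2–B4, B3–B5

A tree decomposition must satisfy three properties: every vertex lies in some bag; for every edge, both endpoints lie together in some bag; and for every vertex, the bags containing it form a connected subtree. Here vertex 7 appears in no bag, so the decomposition is invalid.

No — vertex 7 appears in no bag.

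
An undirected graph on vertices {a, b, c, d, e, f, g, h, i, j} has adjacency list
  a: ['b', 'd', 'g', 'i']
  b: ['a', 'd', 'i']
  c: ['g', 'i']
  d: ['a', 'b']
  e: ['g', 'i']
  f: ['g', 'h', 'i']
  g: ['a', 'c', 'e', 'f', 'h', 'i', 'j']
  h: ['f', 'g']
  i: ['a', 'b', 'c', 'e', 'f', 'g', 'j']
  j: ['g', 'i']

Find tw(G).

A width-2 tree decomposition is:
Bags: B1 = {c, g, i}  B2 = {a, g, i}  B3 = {a, b, i}  B4 = {a, b, d}  B5 = {e, g, i}  B6 = {f, g, i}  B7 = {f, g, h}  B8 = {g, i, j}
Tree: B1–B2, B2–B3, B3–B4, B2–B5, B5–B6, B6–B7, B1–B8
Each bag holds 3 vertices, so the decomposition has width 2, which upper-bounds the treewidth. Conversely, {a, b, d} is a clique of size 3, and the vertices of any clique must share a bag in every tree decomposition; so some bag has ≥ 3 vertices and tw(G) ≥ 2. Therefore the treewidth is 2.

2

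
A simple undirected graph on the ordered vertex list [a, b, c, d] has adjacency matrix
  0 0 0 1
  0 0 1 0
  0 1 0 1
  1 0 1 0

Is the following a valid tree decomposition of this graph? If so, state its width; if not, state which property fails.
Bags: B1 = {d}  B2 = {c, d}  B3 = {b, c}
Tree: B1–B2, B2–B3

A tree decomposition must satisfy three properties: every vertex lies in some bag; for every edge, both endpoints lie together in some bag; and for every vertex, the bags containing it form a connected subtree. Here vertex a appears in no bag, so the decomposition is invalid.

No — vertex a appears in no bag.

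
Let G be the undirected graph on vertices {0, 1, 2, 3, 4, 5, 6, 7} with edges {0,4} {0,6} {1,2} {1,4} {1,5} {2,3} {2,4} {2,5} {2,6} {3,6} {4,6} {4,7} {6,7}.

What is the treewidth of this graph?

2

A width-2 tree decomposition is:
Bags: B1 = {2, 4, 6}  B2 = {2, 3, 6}  B3 = {4, 6, 7}  B4 = {1, 2, 4}  B5 = {0, 4, 6}  B6 = {1, 2, 5}
Tree: B1–B2, B1–B3, B1–B4, B3–B5, B4–B6
The largest bag has 3 vertices, giving width 2; this decomposition certifies tw(G) ≤ 2. On the other hand G contains the 3-clique {0, 4, 6}. A clique must lie in a single bag of any decomposition, so no decomposition can have width below 2. Combining the bounds, tw(G) = 2.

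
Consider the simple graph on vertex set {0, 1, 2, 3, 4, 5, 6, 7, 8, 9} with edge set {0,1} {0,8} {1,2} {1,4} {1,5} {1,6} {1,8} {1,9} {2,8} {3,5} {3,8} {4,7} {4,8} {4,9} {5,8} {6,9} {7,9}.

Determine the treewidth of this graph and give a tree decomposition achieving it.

Every bag has size at most 3, so the width is 3 − 1 = 2 and tw(G) ≤ 2. For the lower bound, the 3 vertices {0, 1, 8} are pairwise adjacent, and any tree decomposition puts a clique entirely inside one bag — forcing width ≥ 2. Therefore the treewidth is 2.

Treewidth 2.
One such decomposition:
Bags: B1 = {0, 1, 8}  B2 = {1, 4, 8}  B3 = {1, 2, 8}  B4 = {1, 4, 9}  B5 = {4, 7, 9}  B6 = {1, 6, 9}  B7 = {1, 5, 8}  B8 = {3, 5, 8}
Tree: B1–B2, B1–B3, B2–B4, B4–B5, B4–B6, B1–B7, B7–B8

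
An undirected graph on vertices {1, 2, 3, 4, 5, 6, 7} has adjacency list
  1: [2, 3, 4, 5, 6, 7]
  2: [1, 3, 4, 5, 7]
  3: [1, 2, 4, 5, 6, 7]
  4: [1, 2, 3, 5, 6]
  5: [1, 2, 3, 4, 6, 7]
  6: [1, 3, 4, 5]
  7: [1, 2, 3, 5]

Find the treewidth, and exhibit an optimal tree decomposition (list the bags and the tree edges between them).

Treewidth 4.
One optimal decomposition is:
Bags: B1 = {1, 2, 3, 5, 7}  B2 = {1, 2, 3, 4, 5}  B3 = {1, 3, 4, 5, 6}
Tree: B1–B2, B2–B3

The largest bag has 5 vertices, giving width 4; this decomposition certifies tw(G) ≤ 4. Conversely, {1, 2, 3, 4, 5} is a clique of size 5, and the vertices of any clique must share a bag in every tree decomposition; so some bag has ≥ 5 vertices and tw(G) ≥ 4. Therefore the treewidth is 4.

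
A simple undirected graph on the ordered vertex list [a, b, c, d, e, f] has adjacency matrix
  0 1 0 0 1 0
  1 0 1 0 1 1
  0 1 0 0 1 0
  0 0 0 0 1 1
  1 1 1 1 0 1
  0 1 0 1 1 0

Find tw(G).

A width-2 tree decomposition is:
Bags: B1 = {b, e, f}  B2 = {a, b, e}  B3 = {b, c, e}  B4 = {d, e, f}
Tree: B1–B2, B2–B3, B1–B4
Every bag has size at most 3, so the width is 3 − 1 = 2 and tw(G) ≤ 2. On the other hand G contains the 3-clique {d, e, f}. A clique must lie in a single bag of any decomposition, so no decomposition can have width below 2. Hence tw(G) = 2 exactly.

2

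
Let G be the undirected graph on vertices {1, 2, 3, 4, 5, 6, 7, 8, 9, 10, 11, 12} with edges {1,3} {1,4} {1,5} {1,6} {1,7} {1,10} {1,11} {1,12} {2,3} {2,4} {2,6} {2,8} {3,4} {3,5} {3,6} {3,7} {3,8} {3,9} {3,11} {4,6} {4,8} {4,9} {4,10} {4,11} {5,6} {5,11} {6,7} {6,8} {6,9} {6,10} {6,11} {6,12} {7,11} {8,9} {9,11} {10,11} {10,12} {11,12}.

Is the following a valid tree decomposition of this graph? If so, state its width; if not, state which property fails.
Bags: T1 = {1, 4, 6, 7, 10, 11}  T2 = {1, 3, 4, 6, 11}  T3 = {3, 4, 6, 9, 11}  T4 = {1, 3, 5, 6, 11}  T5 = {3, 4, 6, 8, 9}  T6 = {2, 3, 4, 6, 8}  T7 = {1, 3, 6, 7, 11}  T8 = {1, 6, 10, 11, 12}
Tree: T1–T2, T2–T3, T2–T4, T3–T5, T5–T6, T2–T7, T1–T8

No — bags containing vertex 7 are not connected in the tree.

A tree decomposition must satisfy three properties: every vertex lies in some bag; for every edge, both endpoints lie together in some bag; and for every vertex, the bags containing it form a connected subtree. Here bags containing vertex 7 are not connected in the tree, so the decomposition is invalid.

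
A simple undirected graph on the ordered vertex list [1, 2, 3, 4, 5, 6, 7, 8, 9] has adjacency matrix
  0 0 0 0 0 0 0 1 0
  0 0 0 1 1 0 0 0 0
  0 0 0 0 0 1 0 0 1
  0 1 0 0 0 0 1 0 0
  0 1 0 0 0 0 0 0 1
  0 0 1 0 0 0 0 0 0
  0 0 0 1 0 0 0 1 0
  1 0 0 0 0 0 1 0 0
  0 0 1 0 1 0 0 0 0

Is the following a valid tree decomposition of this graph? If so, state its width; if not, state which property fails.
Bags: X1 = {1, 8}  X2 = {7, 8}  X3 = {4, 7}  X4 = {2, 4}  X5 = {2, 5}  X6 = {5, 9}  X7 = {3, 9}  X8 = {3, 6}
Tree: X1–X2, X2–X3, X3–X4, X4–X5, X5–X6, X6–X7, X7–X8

Every vertex of G appears in some bag (union = {1, 2, 3, 4, 5, 6, 7, 8, 9}); every edge is covered by a bag; and for each vertex v the set of bags containing v is connected in the bag tree. The decomposition is therefore valid. The largest bag has 2 vertices, so the width is 1.

Yes; width 1.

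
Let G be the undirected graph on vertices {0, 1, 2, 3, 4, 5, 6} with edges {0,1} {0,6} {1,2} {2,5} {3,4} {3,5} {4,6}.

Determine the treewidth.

2

A width-2 tree decomposition is:
Bags: B1 = {2, 3, 5}  B2 = {1, 2, 3}  B3 = {0, 1, 3}  B4 = {0, 3, 6}  B5 = {3, 4, 6}
Tree: B1–B2, B2–B3, B3–B4, B4–B5
Each bag holds 3 vertices, so the decomposition has width 2, which upper-bounds the treewidth. For the lower bound, G contains the cycle 3–5–2–1–0–6–4–3, so G is not a forest; only forests have treewidth ≤ 1, hence tw(G) ≥ 2. Hence tw(G) = 2 exactly.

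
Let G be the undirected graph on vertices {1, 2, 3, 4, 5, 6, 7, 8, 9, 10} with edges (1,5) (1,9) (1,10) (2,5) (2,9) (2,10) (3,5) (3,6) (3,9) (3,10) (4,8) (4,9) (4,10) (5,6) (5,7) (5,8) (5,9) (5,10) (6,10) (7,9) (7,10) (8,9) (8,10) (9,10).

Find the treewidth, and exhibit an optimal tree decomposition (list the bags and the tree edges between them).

Treewidth 3.
Bags: B1 = {5, 7, 9, 10}  B2 = {3, 5, 9, 10}  B3 = {5, 8, 9, 10}  B4 = {1, 5, 9, 10}  B5 = {2, 5, 9, 10}  B6 = {4, 8, 9, 10}  B7 = {3, 5, 6, 10}
Tree: B1–B2, B1–B3, B3–B4, B3–B5, B3–B6, B2–B7

Each bag holds 4 vertices, so the decomposition has width 3, which upper-bounds the treewidth. Conversely, {4, 8, 9, 10} is a clique of size 4, and the vertices of any clique must share a bag in every tree decomposition; so some bag has ≥ 4 vertices and tw(G) ≥ 3. Combining the bounds, tw(G) = 3.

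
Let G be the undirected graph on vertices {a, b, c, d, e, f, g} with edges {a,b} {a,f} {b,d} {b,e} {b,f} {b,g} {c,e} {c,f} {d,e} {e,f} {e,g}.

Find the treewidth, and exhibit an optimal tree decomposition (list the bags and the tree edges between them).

The largest bag has 3 vertices, giving width 2; this decomposition certifies tw(G) ≤ 2. For the lower bound, the 3 vertices {c, e, f} are pairwise adjacent, and any tree decomposition puts a clique entirely inside one bag — forcing width ≥ 2. The upper and lower bounds meet at 2, so that is the treewidth.

Treewidth 2.
One such decomposition:
Bags: B1 = {b, e, f}  B2 = {b, e, g}  B3 = {a, b, f}  B4 = {c, e, f}  B5 = {b, d, e}
Tree: B1–B2, B1–B3, B1–B4, B2–B5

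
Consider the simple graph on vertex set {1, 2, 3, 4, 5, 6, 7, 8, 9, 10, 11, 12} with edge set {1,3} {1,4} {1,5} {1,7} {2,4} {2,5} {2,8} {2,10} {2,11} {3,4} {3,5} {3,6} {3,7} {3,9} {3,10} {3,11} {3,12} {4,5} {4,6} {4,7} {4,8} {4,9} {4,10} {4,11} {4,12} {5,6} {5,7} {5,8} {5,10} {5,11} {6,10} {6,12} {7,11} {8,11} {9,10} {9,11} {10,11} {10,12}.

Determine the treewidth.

4

A width-4 tree decomposition is:
Bags: B1 = {3, 4, 5, 10, 11}  B2 = {2, 4, 5, 10, 11}  B3 = {3, 4, 5, 7, 11}  B4 = {2, 4, 5, 8, 11}  B5 = {3, 4, 5, 6, 10}  B6 = {3, 4, 6, 10, 12}  B7 = {1, 3, 4, 5, 7}  B8 = {3, 4, 9, 10, 11}
Tree: B1–B2, B1–B3, B2–B4, B1–B5, B5–B6, B3–B7, B1–B8
The largest bag has 5 vertices, giving width 4; this decomposition certifies tw(G) ≤ 4. Conversely, {2, 4, 5, 8, 11} is a clique of size 5, and the vertices of any clique must share a bag in every tree decomposition; so some bag has ≥ 5 vertices and tw(G) ≥ 4. The upper and lower bounds meet at 4, so that is the treewidth.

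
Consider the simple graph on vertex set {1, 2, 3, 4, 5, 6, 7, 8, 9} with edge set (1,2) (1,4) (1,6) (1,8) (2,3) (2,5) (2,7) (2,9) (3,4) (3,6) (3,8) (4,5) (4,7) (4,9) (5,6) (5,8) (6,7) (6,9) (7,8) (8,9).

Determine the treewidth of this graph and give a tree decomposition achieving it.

Treewidth 4.
One such decomposition:
Bags: B1 = {2, 4, 6, 7, 8}  B2 = {2, 3, 4, 6, 8}  B3 = {2, 4, 6, 8, 9}  B4 = {2, 4, 5, 6, 8}  B5 = {1, 2, 4, 6, 8}
Tree: B1–B2, B2–B3, B3–B4, B4–B5

Every bag has size at most 5, so the width is 5 − 1 = 4 and tw(G) ≤ 4. For the lower bound: the 5 vertex sets {6,7}, {3,4}, {2,9}, {8}, {5} are disjoint, each induces a connected subgraph, and every pair is joined by at least one edge of G. Contracting each set to a single vertex therefore yields K_{5} as a minor, and since treewidth is minor-monotone, tw(G) ≥ tw(K_{5}) = 4. Therefore the treewidth is 4.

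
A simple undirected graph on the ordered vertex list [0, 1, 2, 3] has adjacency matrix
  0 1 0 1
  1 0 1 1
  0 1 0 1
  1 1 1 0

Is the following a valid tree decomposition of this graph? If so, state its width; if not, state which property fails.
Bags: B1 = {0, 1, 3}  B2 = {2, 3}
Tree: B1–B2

A tree decomposition must satisfy three properties: every vertex lies in some bag; for every edge, both endpoints lie together in some bag; and for every vertex, the bags containing it form a connected subtree. Here edge (1,2) lies in no bag, so the decomposition is invalid.

No — edge (1,2) lies in no bag.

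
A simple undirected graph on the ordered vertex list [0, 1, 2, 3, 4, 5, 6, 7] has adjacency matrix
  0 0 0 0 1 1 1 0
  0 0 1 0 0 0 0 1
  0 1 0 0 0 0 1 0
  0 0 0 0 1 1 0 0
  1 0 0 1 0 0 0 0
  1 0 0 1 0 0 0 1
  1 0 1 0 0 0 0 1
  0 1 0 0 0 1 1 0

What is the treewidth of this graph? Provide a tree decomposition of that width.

Each bag holds 3 vertices, so the decomposition has width 2, which upper-bounds the treewidth. Since 2–1–7–6–2 is a cycle in G, G is not acyclic. Forests are exactly the graphs of treewidth ≤ 1, so tw(G) ≥ 2. Therefore the treewidth is 2.

Treewidth 2.
One such decomposition:
Bags: B1 = {1, 2, 6}  B2 = {1, 6, 7}  B3 = {0, 6, 7}  B4 = {0, 5, 7}  B5 = {0, 4, 5}  B6 = {3, 4, 5}
Tree: B1–B2, B2–B3, B3–B4, B4–B5, B5–B6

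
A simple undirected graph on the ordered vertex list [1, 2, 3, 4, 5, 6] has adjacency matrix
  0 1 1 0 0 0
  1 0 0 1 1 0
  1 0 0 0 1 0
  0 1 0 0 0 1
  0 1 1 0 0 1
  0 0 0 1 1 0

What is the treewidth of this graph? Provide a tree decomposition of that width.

Treewidth 2.
One such decomposition:
Bags: B1 = {1, 2, 3}  B2 = {2, 3, 5}  B3 = {2, 4, 5}  B4 = {4, 5, 6}
Tree: B1–B2, B2–B3, B3–B4

Every bag has size at most 3, so the width is 3 − 1 = 2 and tw(G) ≤ 2. For the lower bound, G contains the cycle 1–3–5–2–1, so G is not a forest; only forests have treewidth ≤ 1, hence tw(G) ≥ 2. Hence tw(G) = 2 exactly.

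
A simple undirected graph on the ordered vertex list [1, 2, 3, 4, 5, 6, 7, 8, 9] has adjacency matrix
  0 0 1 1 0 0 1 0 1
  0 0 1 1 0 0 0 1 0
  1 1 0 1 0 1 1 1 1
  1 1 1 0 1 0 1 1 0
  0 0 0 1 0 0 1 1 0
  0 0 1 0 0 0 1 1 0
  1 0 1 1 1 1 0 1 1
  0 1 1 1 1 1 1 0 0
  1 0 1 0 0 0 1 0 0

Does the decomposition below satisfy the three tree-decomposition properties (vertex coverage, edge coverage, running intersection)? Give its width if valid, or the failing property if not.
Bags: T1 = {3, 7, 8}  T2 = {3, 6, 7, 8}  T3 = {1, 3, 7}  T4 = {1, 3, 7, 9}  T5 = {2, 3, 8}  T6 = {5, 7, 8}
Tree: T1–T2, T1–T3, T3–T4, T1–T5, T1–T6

No — vertex 4 appears in no bag.

A tree decomposition must satisfy three properties: every vertex lies in some bag; for every edge, both endpoints lie together in some bag; and for every vertex, the bags containing it form a connected subtree. Here vertex 4 appears in no bag, so the decomposition is invalid.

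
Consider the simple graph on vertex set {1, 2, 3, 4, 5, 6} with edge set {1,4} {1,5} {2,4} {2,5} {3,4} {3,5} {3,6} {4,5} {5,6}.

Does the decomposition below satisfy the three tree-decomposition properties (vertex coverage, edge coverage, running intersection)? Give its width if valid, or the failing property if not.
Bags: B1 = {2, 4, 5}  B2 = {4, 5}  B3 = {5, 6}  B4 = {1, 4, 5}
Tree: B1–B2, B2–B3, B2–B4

No — vertex 3 appears in no bag.

A tree decomposition must satisfy three properties: every vertex lies in some bag; for every edge, both endpoints lie together in some bag; and for every vertex, the bags containing it form a connected subtree. Here vertex 3 appears in no bag, so the decomposition is invalid.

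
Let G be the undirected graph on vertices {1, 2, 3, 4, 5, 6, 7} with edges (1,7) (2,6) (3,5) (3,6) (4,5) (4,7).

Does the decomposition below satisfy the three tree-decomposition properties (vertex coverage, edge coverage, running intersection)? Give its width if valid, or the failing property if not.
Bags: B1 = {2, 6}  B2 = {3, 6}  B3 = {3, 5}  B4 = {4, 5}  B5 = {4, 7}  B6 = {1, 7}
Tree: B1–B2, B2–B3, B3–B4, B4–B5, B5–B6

Checking the three conditions: (i) the bags cover all of {1, 2, 3, 4, 5, 6, 7}; (ii) for each edge, some bag contains both endpoints; (iii) the bags containing any fixed vertex form a subtree. All hold, so the decomposition is valid with width 2 − 1 = 1.

Yes; width 1.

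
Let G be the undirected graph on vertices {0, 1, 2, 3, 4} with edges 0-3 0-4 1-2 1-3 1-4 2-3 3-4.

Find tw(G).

A width-2 tree decomposition is:
Bags: B1 = {0, 3, 4}  B2 = {1, 3, 4}  B3 = {1, 2, 3}
Tree: B1–B2, B2–B3
Each bag holds 3 vertices, so the decomposition has width 2, which upper-bounds the treewidth. Conversely, {0, 3, 4} is a clique of size 3, and the vertices of any clique must share a bag in every tree decomposition; so some bag has ≥ 3 vertices and tw(G) ≥ 2. The upper and lower bounds meet at 2, so that is the treewidth.

2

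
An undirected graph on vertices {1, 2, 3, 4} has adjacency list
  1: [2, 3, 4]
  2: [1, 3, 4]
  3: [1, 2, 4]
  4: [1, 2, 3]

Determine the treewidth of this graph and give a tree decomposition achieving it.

With just one bag of size 4, the width is 4 − 1 = 3, so tw(G) ≤ 3. Conversely, {1, 2, 3, 4} is a clique of size 4, and the vertices of any clique must share a bag in every tree decomposition; so some bag has ≥ 4 vertices and tw(G) ≥ 3. Combining the bounds, tw(G) = 3.

Treewidth 3.
Bags: B1 = {1, 2, 3, 4}
Tree: (single bag)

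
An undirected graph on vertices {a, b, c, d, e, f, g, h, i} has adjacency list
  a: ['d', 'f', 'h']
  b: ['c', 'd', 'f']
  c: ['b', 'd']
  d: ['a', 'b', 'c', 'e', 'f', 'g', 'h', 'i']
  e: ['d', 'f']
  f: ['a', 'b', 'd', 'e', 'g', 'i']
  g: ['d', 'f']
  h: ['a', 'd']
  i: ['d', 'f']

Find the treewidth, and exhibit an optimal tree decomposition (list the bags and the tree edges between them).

Treewidth 2.
One optimal decomposition is:
Bags: B1 = {d, e, f}  B2 = {b, d, f}  B3 = {d, f, g}  B4 = {b, c, d}  B5 = {d, f, i}  B6 = {a, d, f}  B7 = {a, d, h}
Tree: B1–B2, B2–B3, B2–B4, B3–B5, B2–B6, B6–B7

Each bag holds 3 vertices, so the decomposition has width 2, which upper-bounds the treewidth. On the other hand G contains the 3-clique {a, d, h}. A clique must lie in a single bag of any decomposition, so no decomposition can have width below 2. Hence tw(G) = 2 exactly.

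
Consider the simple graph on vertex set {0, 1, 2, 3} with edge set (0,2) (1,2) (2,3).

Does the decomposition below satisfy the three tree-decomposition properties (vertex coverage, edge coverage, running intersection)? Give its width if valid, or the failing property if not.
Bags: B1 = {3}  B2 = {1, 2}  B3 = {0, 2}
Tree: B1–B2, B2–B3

A tree decomposition must satisfy three properties: every vertex lies in some bag; for every edge, both endpoints lie together in some bag; and for every vertex, the bags containing it form a connected subtree. Here edge (2,3) lies in no bag, so the decomposition is invalid.

No — edge (2,3) lies in no bag.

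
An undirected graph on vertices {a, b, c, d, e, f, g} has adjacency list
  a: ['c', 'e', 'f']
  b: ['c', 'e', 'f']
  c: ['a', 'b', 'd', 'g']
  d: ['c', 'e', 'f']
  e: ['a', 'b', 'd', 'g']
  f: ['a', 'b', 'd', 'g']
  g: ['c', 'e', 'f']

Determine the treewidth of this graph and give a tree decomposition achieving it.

Treewidth 3.
Bags: B1 = {a, c, e, f}  B2 = {c, e, f, g}  B3 = {c, d, e, f}  B4 = {b, c, e, f}
Tree: B1–B2, B2–B3, B3–B4

Every bag has size at most 4, so the width is 4 − 1 = 3 and tw(G) ≤ 3. For the lower bound: the 4 vertex sets {a,c}, {e,g}, {f}, {d} are disjoint, each induces a connected subgraph, and every pair is joined by at least one edge of G. Contracting each set to a single vertex therefore yields K_{4} as a minor, and since treewidth is minor-monotone, tw(G) ≥ tw(K_{4}) = 3. The upper and lower bounds meet at 3, so that is the treewidth.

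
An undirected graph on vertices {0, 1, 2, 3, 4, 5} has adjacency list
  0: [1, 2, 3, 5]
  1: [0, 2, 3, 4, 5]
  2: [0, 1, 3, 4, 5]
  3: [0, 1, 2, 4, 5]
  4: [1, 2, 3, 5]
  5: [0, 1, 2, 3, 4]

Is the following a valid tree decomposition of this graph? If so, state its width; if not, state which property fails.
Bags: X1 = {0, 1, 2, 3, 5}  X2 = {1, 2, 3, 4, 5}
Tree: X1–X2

Every vertex of G appears in some bag (union = {0, 1, 2, 3, 4, 5}); every edge is covered by a bag; and for each vertex v the set of bags containing v is connected in the bag tree. The decomposition is therefore valid. The largest bag has 5 vertices, so the width is 4.

Yes; width 4.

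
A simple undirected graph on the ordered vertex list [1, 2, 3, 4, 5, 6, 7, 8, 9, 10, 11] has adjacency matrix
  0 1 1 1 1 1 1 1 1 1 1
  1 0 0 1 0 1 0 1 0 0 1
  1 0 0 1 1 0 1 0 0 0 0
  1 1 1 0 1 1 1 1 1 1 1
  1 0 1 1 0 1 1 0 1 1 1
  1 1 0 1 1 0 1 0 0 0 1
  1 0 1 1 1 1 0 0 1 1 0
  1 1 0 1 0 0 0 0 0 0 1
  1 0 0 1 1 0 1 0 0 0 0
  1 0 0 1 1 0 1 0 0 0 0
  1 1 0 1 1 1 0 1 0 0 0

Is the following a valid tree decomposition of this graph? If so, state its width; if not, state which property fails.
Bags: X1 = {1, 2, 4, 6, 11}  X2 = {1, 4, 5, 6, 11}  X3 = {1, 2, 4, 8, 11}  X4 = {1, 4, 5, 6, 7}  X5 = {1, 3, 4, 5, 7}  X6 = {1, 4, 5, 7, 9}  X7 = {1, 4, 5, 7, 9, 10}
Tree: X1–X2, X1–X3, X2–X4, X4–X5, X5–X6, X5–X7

No — bags containing vertex 9 are not connected in the tree.

A tree decomposition must satisfy three properties: every vertex lies in some bag; for every edge, both endpoints lie together in some bag; and for every vertex, the bags containing it form a connected subtree. Here bags containing vertex 9 are not connected in the tree, so the decomposition is invalid.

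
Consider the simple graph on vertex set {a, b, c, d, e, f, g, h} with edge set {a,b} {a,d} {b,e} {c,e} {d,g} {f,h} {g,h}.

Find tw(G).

A width-1 tree decomposition is:
Bags: B1 = {f, h}  B2 = {g, h}  B3 = {d, g}  B4 = {a, d}  B5 = {a, b}  B6 = {b, e}  B7 = {c, e}
Tree: B1–B2, B2–B3, B3–B4, B4–B5, B5–B6, B6–B7
Each bag holds 2 vertices, so the decomposition has width 1, which upper-bounds the treewidth. Since G has at least one edge (e.g. f–h), it is not an edgeless graph, so tw(G) ≥ 1. Combining the bounds, tw(G) = 1.

1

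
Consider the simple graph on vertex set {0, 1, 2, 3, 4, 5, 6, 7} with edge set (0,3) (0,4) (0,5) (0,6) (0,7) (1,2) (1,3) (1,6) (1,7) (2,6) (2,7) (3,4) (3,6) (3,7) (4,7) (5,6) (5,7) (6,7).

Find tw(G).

A width-3 tree decomposition is:
Bags: B1 = {0, 3, 6, 7}  B2 = {0, 5, 6, 7}  B3 = {1, 3, 6, 7}  B4 = {0, 3, 4, 7}  B5 = {1, 2, 6, 7}
Tree: B1–B2, B1–B3, B1–B4, B3–B5
Each bag holds 4 vertices, so the decomposition has width 3, which upper-bounds the treewidth. On the other hand G contains the 4-clique {0, 3, 4, 7}. A clique must lie in a single bag of any decomposition, so no decomposition can have width below 3. Therefore the treewidth is 3.

3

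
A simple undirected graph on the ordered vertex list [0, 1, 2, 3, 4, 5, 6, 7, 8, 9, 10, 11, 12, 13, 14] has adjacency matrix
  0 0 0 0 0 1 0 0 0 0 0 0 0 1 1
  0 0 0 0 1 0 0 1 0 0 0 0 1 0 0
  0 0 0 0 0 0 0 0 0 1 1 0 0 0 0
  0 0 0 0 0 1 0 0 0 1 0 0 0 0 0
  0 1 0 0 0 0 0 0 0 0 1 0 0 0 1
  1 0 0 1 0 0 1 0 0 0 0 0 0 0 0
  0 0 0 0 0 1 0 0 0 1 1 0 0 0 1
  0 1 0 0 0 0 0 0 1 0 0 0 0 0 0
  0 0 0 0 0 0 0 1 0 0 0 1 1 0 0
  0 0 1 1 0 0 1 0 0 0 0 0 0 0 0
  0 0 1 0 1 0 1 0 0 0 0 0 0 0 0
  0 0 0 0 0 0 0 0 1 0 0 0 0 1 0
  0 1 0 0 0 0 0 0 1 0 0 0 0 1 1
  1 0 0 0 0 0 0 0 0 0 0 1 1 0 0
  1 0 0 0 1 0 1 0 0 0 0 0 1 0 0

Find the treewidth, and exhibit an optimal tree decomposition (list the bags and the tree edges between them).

Treewidth 3.
One such decomposition:
Bags: B1 = {2, 3, 5, 9}  B2 = {2, 5, 6, 9}  B3 = {2, 5, 6, 10}  B4 = {0, 5, 6, 10}  B5 = {0, 6, 10, 14}  B6 = {0, 4, 10, 14}  B7 = {0, 4, 13, 14}  B8 = {4, 12, 13, 14}  B9 = {1, 4, 12, 13}  B10 = {1, 11, 12, 13}  B11 = {1, 8, 11, 12}  B12 = {1, 7, 8, 11}
Tree: B1–B2, B2–B3, B3–B4, B4–B5, B5–B6, B6–B7, B7–B8, B8–B9, B9–B10, B10–B11, B11–B12

Every bag has size at most 4, so the width is 4 − 1 = 3 and tw(G) ≤ 3. For the lower bound: the 4 vertex sets {2,3,9}, {5}, {6}, {0,4,10,14} are disjoint, each induces a connected subgraph, and every pair is joined by at least one edge of G. Contracting each set to a single vertex therefore yields K_{4} as a minor, and since treewidth is minor-monotone, tw(G) ≥ tw(K_{4}) = 3. The upper and lower bounds meet at 3, so that is the treewidth.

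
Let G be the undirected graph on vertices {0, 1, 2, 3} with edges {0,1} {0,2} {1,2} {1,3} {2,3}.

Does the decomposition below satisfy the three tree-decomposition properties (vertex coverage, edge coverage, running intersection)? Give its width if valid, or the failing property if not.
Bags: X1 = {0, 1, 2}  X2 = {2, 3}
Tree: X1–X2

No — edge (1,3) lies in no bag.

A tree decomposition must satisfy three properties: every vertex lies in some bag; for every edge, both endpoints lie together in some bag; and for every vertex, the bags containing it form a connected subtree. Here edge (1,3) lies in no bag, so the decomposition is invalid.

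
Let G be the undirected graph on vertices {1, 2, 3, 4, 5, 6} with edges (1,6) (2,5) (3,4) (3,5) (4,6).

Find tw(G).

1

A width-1 tree decomposition is:
Bags: B1 = {1, 6}  B2 = {4, 6}  B3 = {3, 4}  B4 = {3, 5}  B5 = {2, 5}
Tree: B1–B2, B2–B3, B3–B4, B4–B5
The largest bag has 2 vertices, giving width 1; this decomposition certifies tw(G) ≤ 1. Any graph with an edge has treewidth ≥ 1, and G has the edge 1–6. The upper and lower bounds meet at 1, so that is the treewidth.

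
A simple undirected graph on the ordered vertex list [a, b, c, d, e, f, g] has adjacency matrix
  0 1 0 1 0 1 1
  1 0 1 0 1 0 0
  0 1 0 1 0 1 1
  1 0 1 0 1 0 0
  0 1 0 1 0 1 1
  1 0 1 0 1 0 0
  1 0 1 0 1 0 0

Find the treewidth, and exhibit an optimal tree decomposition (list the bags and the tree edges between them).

Treewidth 3.
One such decomposition:
Bags: B1 = {a, c, e, f}  B2 = {a, c, d, e}  B3 = {a, c, e, g}  B4 = {a, b, c, e}
Tree: B1–B2, B2–B3, B3–B4

Each bag holds 4 vertices, so the decomposition has width 3, which upper-bounds the treewidth. For the lower bound: the 4 vertex sets {e,f}, {a,d}, {c}, {g} are disjoint, each induces a connected subgraph, and every pair is joined by at least one edge of G. Contracting each set to a single vertex therefore yields K_{4} as a minor, and since treewidth is minor-monotone, tw(G) ≥ tw(K_{4}) = 3. The upper and lower bounds meet at 3, so that is the treewidth.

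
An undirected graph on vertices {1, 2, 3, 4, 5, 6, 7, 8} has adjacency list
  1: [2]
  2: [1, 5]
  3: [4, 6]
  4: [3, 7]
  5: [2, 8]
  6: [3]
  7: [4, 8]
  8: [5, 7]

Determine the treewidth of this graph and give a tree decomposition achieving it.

Every bag has size at most 2, so the width is 2 − 1 = 1 and tw(G) ≤ 1. Since G has at least one edge (e.g. 1–2), it is not an edgeless graph, so tw(G) ≥ 1. The upper and lower bounds meet at 1, so that is the treewidth.

Treewidth 1.
One optimal decomposition is:
Bags: B1 = {1, 2}  B2 = {2, 5}  B3 = {5, 8}  B4 = {7, 8}  B5 = {4, 7}  B6 = {3, 4}  B7 = {3, 6}
Tree: B1–B2, B2–B3, B3–B4, B4–B5, B5–B6, B6–B7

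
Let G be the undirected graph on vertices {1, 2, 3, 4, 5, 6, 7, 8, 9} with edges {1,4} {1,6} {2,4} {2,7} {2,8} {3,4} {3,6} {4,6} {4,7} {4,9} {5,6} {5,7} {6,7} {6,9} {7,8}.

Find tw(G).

A width-2 tree decomposition is:
Bags: B1 = {4, 6, 7}  B2 = {5, 6, 7}  B3 = {2, 4, 7}  B4 = {4, 6, 9}  B5 = {3, 4, 6}  B6 = {2, 7, 8}  B7 = {1, 4, 6}
Tree: B1–B2, B1–B3, B1–B4, B1–B5, B3–B6, B1–B7
The largest bag has 3 vertices, giving width 2; this decomposition certifies tw(G) ≤ 2. For the lower bound, the 3 vertices {2, 7, 8} are pairwise adjacent, and any tree decomposition puts a clique entirely inside one bag — forcing width ≥ 2. Hence tw(G) = 2 exactly.

2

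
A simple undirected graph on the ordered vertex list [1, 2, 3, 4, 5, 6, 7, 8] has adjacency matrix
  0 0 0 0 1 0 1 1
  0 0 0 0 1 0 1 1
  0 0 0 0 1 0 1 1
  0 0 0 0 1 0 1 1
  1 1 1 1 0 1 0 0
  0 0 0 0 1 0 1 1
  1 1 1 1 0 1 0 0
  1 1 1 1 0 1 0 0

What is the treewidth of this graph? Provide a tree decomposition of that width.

Treewidth 3.
One such decomposition:
Bags: B1 = {5, 6, 7, 8}  B2 = {3, 5, 7, 8}  B3 = {1, 5, 7, 8}  B4 = {4, 5, 7, 8}  B5 = {2, 5, 7, 8}
Tree: B1–B2, B2–B3, B3–B4, B4–B5

The largest bag has 4 vertices, giving width 3; this decomposition certifies tw(G) ≤ 3. For the lower bound: the 4 vertex sets {5,6}, {3,8}, {7}, {1} are disjoint, each induces a connected subgraph, and every pair is joined by at least one edge of G. Contracting each set to a single vertex therefore yields K_{4} as a minor, and since treewidth is minor-monotone, tw(G) ≥ tw(K_{4}) = 3. Therefore the treewidth is 3.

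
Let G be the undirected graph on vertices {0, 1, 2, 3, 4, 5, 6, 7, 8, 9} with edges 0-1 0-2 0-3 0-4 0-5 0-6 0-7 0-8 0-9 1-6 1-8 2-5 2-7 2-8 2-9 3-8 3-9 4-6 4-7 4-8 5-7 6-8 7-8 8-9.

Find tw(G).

A width-3 tree decomposition is:
Bags: B1 = {0, 2, 7, 8}  B2 = {0, 2, 8, 9}  B3 = {0, 4, 7, 8}  B4 = {0, 4, 6, 8}  B5 = {0, 3, 8, 9}  B6 = {0, 2, 5, 7}  B7 = {0, 1, 6, 8}
Tree: B1–B2, B1–B3, B3–B4, B2–B5, B1–B6, B4–B7
Every bag has size at most 4, so the width is 4 − 1 = 3 and tw(G) ≤ 3. On the other hand G contains the 4-clique {0, 1, 6, 8}. A clique must lie in a single bag of any decomposition, so no decomposition can have width below 3. Therefore the treewidth is 3.

3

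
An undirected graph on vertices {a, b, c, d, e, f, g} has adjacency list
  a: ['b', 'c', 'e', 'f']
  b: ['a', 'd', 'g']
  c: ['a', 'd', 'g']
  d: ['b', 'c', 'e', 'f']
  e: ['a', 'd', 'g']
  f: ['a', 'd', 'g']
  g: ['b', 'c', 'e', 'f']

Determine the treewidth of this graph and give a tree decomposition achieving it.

Treewidth 3.
One such decomposition:
Bags: B1 = {a, d, f, g}  B2 = {a, d, e, g}  B3 = {a, b, d, g}  B4 = {a, c, d, g}
Tree: B1–B2, B2–B3, B3–B4

Every bag has size at most 4, so the width is 4 − 1 = 3 and tw(G) ≤ 3. For the lower bound: the 4 vertex sets {f,g}, {d,e}, {a}, {b} are disjoint, each induces a connected subgraph, and every pair is joined by at least one edge of G. Contracting each set to a single vertex therefore yields K_{4} as a minor, and since treewidth is minor-monotone, tw(G) ≥ tw(K_{4}) = 3. The upper and lower bounds meet at 3, so that is the treewidth.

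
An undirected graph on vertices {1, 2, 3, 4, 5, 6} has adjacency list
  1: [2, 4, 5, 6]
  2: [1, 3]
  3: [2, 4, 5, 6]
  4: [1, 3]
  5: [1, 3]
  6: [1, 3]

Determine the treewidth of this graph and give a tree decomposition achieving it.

Every bag has size at most 3, so the width is 3 − 1 = 2 and tw(G) ≤ 2. The edges 2–3–5–1–2 form a cycle, so G is not a tree and its treewidth is at least 2. The upper and lower bounds meet at 2, so that is the treewidth.

Treewidth 2.
One optimal decomposition is:
Bags: B1 = {1, 2, 3}  B2 = {1, 3, 5}  B3 = {1, 3, 4}  B4 = {1, 3, 6}
Tree: B1–B2, B2–B3, B3–B4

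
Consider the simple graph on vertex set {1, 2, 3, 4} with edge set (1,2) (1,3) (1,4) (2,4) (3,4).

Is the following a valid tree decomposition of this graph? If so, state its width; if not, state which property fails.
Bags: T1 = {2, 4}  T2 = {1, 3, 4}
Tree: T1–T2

No — edge (1,2) lies in no bag.

A tree decomposition must satisfy three properties: every vertex lies in some bag; for every edge, both endpoints lie together in some bag; and for every vertex, the bags containing it form a connected subtree. Here edge (1,2) lies in no bag, so the decomposition is invalid.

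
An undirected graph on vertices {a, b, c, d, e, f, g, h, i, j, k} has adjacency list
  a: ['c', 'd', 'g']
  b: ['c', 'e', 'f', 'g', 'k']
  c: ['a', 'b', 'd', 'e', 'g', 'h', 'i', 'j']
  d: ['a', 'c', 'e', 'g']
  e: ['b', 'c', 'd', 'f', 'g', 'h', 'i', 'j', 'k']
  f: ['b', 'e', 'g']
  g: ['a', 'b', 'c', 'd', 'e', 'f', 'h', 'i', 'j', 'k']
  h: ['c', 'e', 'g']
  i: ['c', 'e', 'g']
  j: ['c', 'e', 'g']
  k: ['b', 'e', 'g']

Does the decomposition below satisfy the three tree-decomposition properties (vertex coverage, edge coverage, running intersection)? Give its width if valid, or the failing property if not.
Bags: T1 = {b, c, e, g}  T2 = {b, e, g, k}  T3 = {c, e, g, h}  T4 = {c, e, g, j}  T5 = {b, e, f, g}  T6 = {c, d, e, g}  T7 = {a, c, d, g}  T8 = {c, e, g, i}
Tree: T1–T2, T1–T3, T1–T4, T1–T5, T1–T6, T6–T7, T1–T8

Checking the three conditions: (i) the bags cover all of {a, b, c, d, e, f, g, h, i, j, k}; (ii) for each edge, some bag contains both endpoints; (iii) the bags containing any fixed vertex form a subtree. All hold, so the decomposition is valid with width 4 − 1 = 3.

Yes; width 3.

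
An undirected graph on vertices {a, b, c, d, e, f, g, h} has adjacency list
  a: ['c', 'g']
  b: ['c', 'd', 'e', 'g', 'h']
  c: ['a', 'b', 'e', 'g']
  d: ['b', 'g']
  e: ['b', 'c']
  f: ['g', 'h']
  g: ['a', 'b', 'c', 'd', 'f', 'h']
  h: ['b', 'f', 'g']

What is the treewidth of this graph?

A width-2 tree decomposition is:
Bags: B1 = {b, c, g}  B2 = {a, c, g}  B3 = {b, c, e}  B4 = {b, g, h}  B5 = {f, g, h}  B6 = {b, d, g}
Tree: B1–B2, B1–B3, B1–B4, B4–B5, B1–B6
Every bag has size at most 3, so the width is 3 − 1 = 2 and tw(G) ≤ 2. For the lower bound, the 3 vertices {a, c, g} are pairwise adjacent, and any tree decomposition puts a clique entirely inside one bag — forcing width ≥ 2. Therefore the treewidth is 2.

2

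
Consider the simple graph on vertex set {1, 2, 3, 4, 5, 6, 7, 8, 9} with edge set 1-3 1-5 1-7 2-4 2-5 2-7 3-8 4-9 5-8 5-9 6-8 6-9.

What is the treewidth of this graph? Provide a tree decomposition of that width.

Treewidth 3.
One optimal decomposition is:
Bags: B1 = {4, 6, 8, 9}  B2 = {4, 5, 8, 9}  B3 = {2, 4, 5, 8}  B4 = {2, 3, 5, 8}  B5 = {1, 2, 3, 5}  B6 = {1, 2, 3, 7}
Tree: B1–B2, B2–B3, B3–B4, B4–B5, B5–B6

Each bag holds 4 vertices, so the decomposition has width 3, which upper-bounds the treewidth. For the lower bound: the 4 vertex sets {4,6,9}, {8}, {5}, {1,2,3,7} are disjoint, each induces a connected subgraph, and every pair is joined by at least one edge of G. Contracting each set to a single vertex therefore yields K_{4} as a minor, and since treewidth is minor-monotone, tw(G) ≥ tw(K_{4}) = 3. The upper and lower bounds meet at 3, so that is the treewidth.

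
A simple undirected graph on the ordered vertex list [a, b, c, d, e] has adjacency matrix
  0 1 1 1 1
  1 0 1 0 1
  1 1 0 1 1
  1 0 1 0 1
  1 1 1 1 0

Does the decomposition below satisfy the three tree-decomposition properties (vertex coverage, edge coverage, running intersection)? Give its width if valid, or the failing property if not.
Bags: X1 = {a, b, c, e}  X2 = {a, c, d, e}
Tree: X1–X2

Checking the three conditions: (i) the bags cover all of {a, b, c, d, e}; (ii) for each edge, some bag contains both endpoints; (iii) the bags containing any fixed vertex form a subtree. All hold, so the decomposition is valid with width 4 − 1 = 3.

Yes; width 3.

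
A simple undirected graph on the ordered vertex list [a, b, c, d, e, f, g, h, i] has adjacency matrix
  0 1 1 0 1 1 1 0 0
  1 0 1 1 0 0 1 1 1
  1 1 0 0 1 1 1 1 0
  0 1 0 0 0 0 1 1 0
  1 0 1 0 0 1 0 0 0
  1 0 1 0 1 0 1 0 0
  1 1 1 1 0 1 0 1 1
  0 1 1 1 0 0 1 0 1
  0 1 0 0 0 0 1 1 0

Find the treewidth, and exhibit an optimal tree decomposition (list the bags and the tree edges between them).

Treewidth 3.
One such decomposition:
Bags: B1 = {b, c, g, h}  B2 = {b, g, h, i}  B3 = {a, b, c, g}  B4 = {a, c, f, g}  B5 = {b, d, g, h}  B6 = {a, c, e, f}
Tree: B1–B2, B1–B3, B3–B4, B2–B5, B4–B6

Each bag holds 4 vertices, so the decomposition has width 3, which upper-bounds the treewidth. For the lower bound, the 4 vertices {a, c, f, g} are pairwise adjacent, and any tree decomposition puts a clique entirely inside one bag — forcing width ≥ 3. Therefore the treewidth is 3.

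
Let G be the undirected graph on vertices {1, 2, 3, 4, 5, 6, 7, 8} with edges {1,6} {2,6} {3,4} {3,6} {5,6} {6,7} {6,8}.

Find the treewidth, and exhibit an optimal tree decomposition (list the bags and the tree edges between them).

Treewidth 1.
Bags: B1 = {6, 8}  B2 = {6, 7}  B3 = {1, 6}  B4 = {2, 6}  B5 = {5, 6}  B6 = {3, 6}  B7 = {3, 4}
Tree: B1–B2, B1–B3, B1–B4, B3–B5, B1–B6, B6–B7

The largest bag has 2 vertices, giving width 1; this decomposition certifies tw(G) ≤ 1. Since G has at least one edge (e.g. 6–8), it is not an edgeless graph, so tw(G) ≥ 1. Combining the bounds, tw(G) = 1.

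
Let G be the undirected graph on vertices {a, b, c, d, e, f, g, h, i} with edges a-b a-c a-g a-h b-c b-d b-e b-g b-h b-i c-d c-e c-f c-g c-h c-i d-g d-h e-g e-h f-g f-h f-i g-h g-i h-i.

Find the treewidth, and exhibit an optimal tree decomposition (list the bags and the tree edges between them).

Treewidth 4.
One such decomposition:
Bags: B1 = {a, b, c, g, h}  B2 = {b, c, e, g, h}  B3 = {b, c, g, h, i}  B4 = {b, c, d, g, h}  B5 = {c, f, g, h, i}
Tree: B1–B2, B2–B3, B2–B4, B3–B5

Every bag has size at most 5, so the width is 5 − 1 = 4 and tw(G) ≤ 4. For the lower bound, the 5 vertices {c, f, g, h, i} are pairwise adjacent, and any tree decomposition puts a clique entirely inside one bag — forcing width ≥ 4. Therefore the treewidth is 4.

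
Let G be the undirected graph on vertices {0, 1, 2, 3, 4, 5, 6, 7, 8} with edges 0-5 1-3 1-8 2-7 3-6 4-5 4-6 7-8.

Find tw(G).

1

A width-1 tree decomposition is:
Bags: B1 = {2, 7}  B2 = {7, 8}  B3 = {1, 8}  B4 = {1, 3}  B5 = {3, 6}  B6 = {4, 6}  B7 = {4, 5}  B8 = {0, 5}
Tree: B1–B2, B2–B3, B3–B4, B4–B5, B5–B6, B6–B7, B7–B8
Every bag has size at most 2, so the width is 2 − 1 = 1 and tw(G) ≤ 1. Any graph with an edge has treewidth ≥ 1, and G has the edge 2–7. Combining the bounds, tw(G) = 1.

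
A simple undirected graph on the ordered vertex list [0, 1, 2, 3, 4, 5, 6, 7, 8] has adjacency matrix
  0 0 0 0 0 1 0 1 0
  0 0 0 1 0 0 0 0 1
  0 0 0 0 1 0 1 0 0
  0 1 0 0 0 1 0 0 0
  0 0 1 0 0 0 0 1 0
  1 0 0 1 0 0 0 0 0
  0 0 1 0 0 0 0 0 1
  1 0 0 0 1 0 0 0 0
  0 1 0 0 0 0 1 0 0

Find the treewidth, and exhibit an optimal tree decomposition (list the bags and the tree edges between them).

Treewidth 2.
One such decomposition:
Bags: B1 = {0, 5, 7}  B2 = {4, 5, 7}  B3 = {2, 4, 5}  B4 = {2, 5, 6}  B5 = {5, 6, 8}  B6 = {1, 5, 8}  B7 = {1, 3, 5}
Tree: B1–B2, B2–B3, B3–B4, B4–B5, B5–B6, B6–B7

The largest bag has 3 vertices, giving width 2; this decomposition certifies tw(G) ≤ 2. Since 5–0–7–4–2–6–8–1–3–5 is a cycle in G, G is not acyclic. Forests are exactly the graphs of treewidth ≤ 1, so tw(G) ≥ 2. Combining the bounds, tw(G) = 2.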